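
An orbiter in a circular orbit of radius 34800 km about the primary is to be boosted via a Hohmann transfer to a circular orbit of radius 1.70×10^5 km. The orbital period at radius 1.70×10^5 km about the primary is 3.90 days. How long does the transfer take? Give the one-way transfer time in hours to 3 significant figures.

From Kepler's third law T² = 4π²r³/μ at r = 1.70×10^5 km, T = 3.90 days = 3.90 × 86400 s = 3.3696×10^5 s: μ = 4π²r³/T² = 1.70824×10^6 km³/s².
Semi-major axis of the transfer orbit: a_t = (34800 + 1.700×10^5)/2 = 1.024×10^5 km.
Half the transfer-orbit period gives t = π√(a_t³/μ) = 78760 s.
Converting: 78760 s ÷ 3600 s/hour = 21.9 hours.

t = 21.9 hours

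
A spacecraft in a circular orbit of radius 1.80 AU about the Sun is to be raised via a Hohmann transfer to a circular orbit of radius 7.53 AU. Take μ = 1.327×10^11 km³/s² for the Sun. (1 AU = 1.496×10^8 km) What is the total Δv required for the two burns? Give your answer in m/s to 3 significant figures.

Δv = 10100 m/s

In km: r₁ = 1.80 × 1.496×10^8 = 2.6928×10^8 km; r₂ = 7.53 × 1.496×10^8 = 1.126488×10^9 km.
Transfer-ellipse semi-major axis a_t = (r₁ + r₂)/2 = (2.6928×10^8 + 1.126488×10^9)/2 = 6.97884×10^8 km.
At r₁ the circular-orbit speed is v₁ = √(μ/r₁) = 22.199 km/s.
On the transfer ellipse at r₁, vis-viva equation gives v_p = √[μ(2/r₁ − 1/a_t)] = 28.204 km/s.
First burn Δv₁ = |v_p − v₁| = 6.005 km/s.
Circular speed at r₂: v₂ = √(μ/r₂) = 10.854 km/s.
Transfer-orbit speed at r₂: v_a = √[μ(2/r₂ − 1/a_t)] = 6.7419 km/s.
Second burn Δv₂ = |v₂ − v_a| = 4.112 km/s.
Total Δv = Δv₁ + Δv₂ = 10.12 km/s.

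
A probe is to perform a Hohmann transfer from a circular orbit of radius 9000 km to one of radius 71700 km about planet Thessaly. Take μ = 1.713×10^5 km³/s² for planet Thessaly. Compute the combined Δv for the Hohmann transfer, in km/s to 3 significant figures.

Δv = 2.27 km/s

The Hohmann ellipse has a_t = (r₁ + r₂)/2 = 40350 km.
At r₁ the circular-orbit speed is v₁ = √(μ/r₁) = 4.363 km/s.
Transfer-orbit speed at r₁ (vis-viva): v_p = √[μ(2/r₁ − 1/a_t)] = 5.816 km/s.
First burn Δv₁ = |v_p − v₁| = 1.453 km/s.
At r₂, v₂ = √(μ/r₂) = 1.5457 km/s.
Transfer-orbit speed at r₂: v_a = √[μ(2/r₂ − 1/a_t)] = 0.72999 km/s.
Second burn Δv₂ = |v₂ − v_a| = 0.8157 km/s.
Δv = Δv₁ + Δv₂ = 1.453 + 0.8157 = 2.269 km/s.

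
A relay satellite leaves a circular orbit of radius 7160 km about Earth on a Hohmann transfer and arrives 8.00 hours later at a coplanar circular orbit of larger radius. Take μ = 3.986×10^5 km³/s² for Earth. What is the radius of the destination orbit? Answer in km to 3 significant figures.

r₂ = 57300 km

Transfer time t = 8.00 hours = 28800 s, and t = π√(a_t³/μ).
So a_t = (μ t²/π²)^(1/3) = (3.986×10^5 × (28800)² / π²)^(1/3) = 32236 km.
Since a_t = (r₁ + r₂)/2, r₂ = 2a_t − r₁ = 2×32236 − 7160 = 57312 km.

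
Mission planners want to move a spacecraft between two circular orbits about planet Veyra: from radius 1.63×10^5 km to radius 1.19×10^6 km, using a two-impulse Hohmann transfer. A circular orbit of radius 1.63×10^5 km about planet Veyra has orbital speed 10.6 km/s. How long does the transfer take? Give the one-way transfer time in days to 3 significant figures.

t = 4.73 days

From the circular-orbit relation v² = μ/r at r = 1.63×10^5 km: μ = v²r = (10.6)² × 1.63×10^5 = 1.83147×10^7 km³/s².
Semi-major axis of the transfer orbit: a_t = (1.630×10^5 + 1.190×10^6)/2 = 6.765×10^5 km.
Half the transfer-orbit period gives t = π√(a_t³/μ) = 4.085×10^5 s.
Converting: 4.085×10^5 s ÷ 86400 s/day = 4.73 days.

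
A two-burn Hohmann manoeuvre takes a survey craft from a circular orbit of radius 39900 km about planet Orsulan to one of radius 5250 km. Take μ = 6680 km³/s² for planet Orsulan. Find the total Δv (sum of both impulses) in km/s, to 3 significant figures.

The Hohmann ellipse has a_t = (r₁ + r₂)/2 = 22575 km.
At r₁ the circular-orbit speed is v₁ = √(μ/r₁) = 0.40917 km/s.
On the transfer ellipse at r₁, vis-viva equation gives v_a = √[μ(2/r₁ − 1/a_t)] = 0.19732 km/s.
First burn Δv₁ = |v_a − v₁| = 0.21185 km/s.
Circular speed at r₂: v₂ = √(μ/r₂) = 1.12800 km/s.
Transfer-orbit speed at r₂: v_p = √[μ(2/r₂ − 1/a_t)] = 1.49962 km/s.
Second burn Δv₂ = |v₂ − v_p| = 0.37162 km/s.
Total Δv = Δv₁ + Δv₂ = 0.5835 km/s.

Δv = 0.583 km/s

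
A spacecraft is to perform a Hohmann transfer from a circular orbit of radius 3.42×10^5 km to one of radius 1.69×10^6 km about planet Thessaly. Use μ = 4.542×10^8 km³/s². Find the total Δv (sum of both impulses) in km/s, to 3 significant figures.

Transfer-ellipse semi-major axis a_t = (r₁ + r₂)/2 = (3.420×10^5 + 1.690×10^6)/2 = 1.016×10^6 km.
At r₁ the circular-orbit speed is v₁ = √(μ/r₁) = 36.44 km/s.
Transfer-orbit speed at r₁ (v² = μ(2/r − 1/a)): v_p = √[μ(2/r₁ − 1/a_t)] = 47.00 km/s.
First burn Δv₁ = |v_p − v₁| = 10.56 km/s.
At r₂, v₂ = √(μ/r₂) = 16.3938 km/s.
Transfer-orbit speed at r₂: v_a = √[μ(2/r₂ − 1/a_t)] = 9.51144 km/s.
Second burn Δv₂ = |v₂ − v_a| = 6.882 km/s.
Total Δv = Δv₁ + Δv₂ = 17.44 km/s.

Δv = 17.4 km/s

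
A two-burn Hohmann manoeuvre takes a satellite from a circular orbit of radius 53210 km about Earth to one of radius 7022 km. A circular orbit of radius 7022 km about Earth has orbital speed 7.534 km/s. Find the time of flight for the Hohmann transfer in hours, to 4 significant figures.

t = 7.224 hours

From the circular-orbit relation v² = μ/r at r = 7022 km: μ = v²r = (7.534)² × 7022 = 3.98577×10^5 km³/s².
Semi-major axis of the transfer orbit: a_t = (53210 + 7022)/2 = 30116 km.
Transfer time t = π√(a_t³/μ) = π√((30116)³ / 3.98577×10^5) = 26007 s.
Converting: 26007 s ÷ 3600 s/hour = 7.224 hours.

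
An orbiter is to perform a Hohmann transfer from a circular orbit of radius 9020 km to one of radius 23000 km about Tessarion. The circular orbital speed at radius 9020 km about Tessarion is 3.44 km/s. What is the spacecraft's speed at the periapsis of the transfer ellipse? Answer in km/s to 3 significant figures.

From the circular-orbit relation v² = μ/r at r = 9020 km: μ = v²r = (3.44)² × 9020 = 1.06739×10^5 km³/s².
The Hohmann ellipse has a_t = (r₁ + r₂)/2 = 16010 km.
The periapsis of the transfer ellipse is at r = 9020 km.
Vis-viva: v = √[μ(2/r − 1/a_t)] = √[1.06739×10^5 × (2/9020 − 1/16010)] = 4.123 km/s.

v = 4.12 km/s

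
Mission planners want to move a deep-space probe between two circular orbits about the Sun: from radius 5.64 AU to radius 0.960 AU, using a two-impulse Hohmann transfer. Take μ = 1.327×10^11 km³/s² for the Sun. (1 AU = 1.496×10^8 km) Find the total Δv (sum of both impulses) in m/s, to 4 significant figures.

Δv = 15120 m/s

In km: r₁ = 5.64 × 1.496×10^8 = 8.43744×10^8 km; r₂ = 0.960 × 1.496×10^8 = 1.43616×10^8 km.
The Hohmann ellipse has a_t = (r₁ + r₂)/2 = 4.9368×10^8 km.
Circular speed at r₁: v₁ = √(μ/r₁) = √(1.327×10^11/8.43744×10^8) = 12.541 km/s.
Transfer-orbit speed at r₁ (vis-viva equation): v_a = √[μ(2/r₁ − 1/a_t)] = 6.7641 km/s.
First burn Δv₁ = |v_a − v₁| = 5.777 km/s.
Circular speed at r₂: v₂ = √(μ/r₂) = 30.397 km/s.
Transfer-orbit speed at r₂: v_p = √[μ(2/r₂ − 1/a_t)] = 39.739 km/s.
Second burn Δv₂ = |v₂ − v_p| = 9.342 km/s.
Δv = Δv₁ + Δv₂ = 5.777 + 9.342 = 15.12 km/s.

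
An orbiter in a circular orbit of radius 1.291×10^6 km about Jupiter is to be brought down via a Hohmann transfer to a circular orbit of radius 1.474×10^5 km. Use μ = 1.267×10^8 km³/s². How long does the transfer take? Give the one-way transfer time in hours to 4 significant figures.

t = 47.29 hours

Semi-major axis of the transfer orbit: a_t = (1.291×10^6 + 1.474×10^5)/2 = 7.192×10^5 km.
Transfer time t = π√(a_t³/μ) = π√((7.192×10^5)³ / 1.267×10^8) = 1.7023×10^5 s.
Converting: 1.7023×10^5 s ÷ 3600 s/hour = 47.29 hours.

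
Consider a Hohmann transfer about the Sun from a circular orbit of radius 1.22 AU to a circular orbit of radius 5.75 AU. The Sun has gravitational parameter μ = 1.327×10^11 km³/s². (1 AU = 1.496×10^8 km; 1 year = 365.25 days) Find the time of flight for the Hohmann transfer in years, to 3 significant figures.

In km: r₁ = 1.22 × 1.496×10^8 = 1.82512×10^8 km; r₂ = 5.75 × 1.496×10^8 = 8.602×10^8 km.
The Hohmann ellipse has a_t = (r₁ + r₂)/2 = 5.21356×10^8 km.
Half the transfer-orbit period gives t = π√(a_t³/μ) = 1.027×10^8 s.
Converting: 1.027×10^8 s ÷ 3.15576×10^7 s/year (365.25 × 86400) = 3.25 years.

t = 3.25 years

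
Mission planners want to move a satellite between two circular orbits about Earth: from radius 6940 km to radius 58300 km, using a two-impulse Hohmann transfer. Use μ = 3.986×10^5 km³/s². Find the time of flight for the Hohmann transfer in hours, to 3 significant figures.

t = 8.14 hours

Semi-major axis of the transfer orbit: a_t = (6940 + 58300)/2 = 32620 km.
Transfer time t = π√(a_t³/μ) = π√((32620)³ / 3.986×10^5) = 29320 s.
Converting: 29320 s ÷ 3600 s/hour = 8.14 hours.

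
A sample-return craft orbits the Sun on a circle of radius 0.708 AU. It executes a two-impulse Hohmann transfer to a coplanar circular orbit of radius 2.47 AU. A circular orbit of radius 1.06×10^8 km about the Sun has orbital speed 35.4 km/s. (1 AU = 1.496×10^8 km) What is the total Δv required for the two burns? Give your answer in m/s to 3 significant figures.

From the circular-orbit relation v² = μ/r at r = 1.06×10^8 km: μ = v²r = (35.4)² × 1.06×10^8 = 1.32835×10^11 km³/s².
In km: r₁ = 0.708 × 1.496×10^8 = 1.059168×10^8 km; r₂ = 2.47 × 1.496×10^8 = 3.69512×10^8 km.
Transfer-ellipse semi-major axis a_t = (r₁ + r₂)/2 = (1.059168×10^8 + 3.69512×10^8)/2 = 2.377144×10^8 km.
Circular speed at r₁: v₁ = √(μ/r₁) = √(1.32835×10^11/1.059168×10^8) = 35.414 km/s.
On the transfer ellipse at r₁, vis-viva equation gives v_p = √[μ(2/r₁ − 1/a_t)] = 44.153 km/s.
First burn Δv₁ = |v_p − v₁| = 8.739 km/s.
Circular speed at r₂: v₂ = √(μ/r₂) = 18.960 km/s.
Transfer-orbit speed at r₂: v_a = √[μ(2/r₂ − 1/a_t)] = 12.656 km/s.
Second burn Δv₂ = |v₂ − v_a| = 6.304 km/s.
Δv = Δv₁ + Δv₂ = 8.739 + 6.304 = 15.04 km/s.

Δv = 15000 m/s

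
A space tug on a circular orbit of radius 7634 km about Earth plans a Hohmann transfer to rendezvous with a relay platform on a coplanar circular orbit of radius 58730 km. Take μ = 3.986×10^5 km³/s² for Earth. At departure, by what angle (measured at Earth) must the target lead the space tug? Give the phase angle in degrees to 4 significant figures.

Semi-major axis of the transfer orbit: a_t = (7634 + 58730)/2 = 33182 km.
The half-period of the transfer ellipse is t = π√(a_t³/μ) = 30077 s.
Target angular speed ω₂ = √(μ/r₂³) = 4.4359×10^-5 rad/s.
Angle swept by the target during transfer: ω₂·t = 1.3342 rad = 76.44°.
Arrival is 180° from departure on the ellipse, so φ = 180° − 76.44° = 103.6°.

φ = 103.6°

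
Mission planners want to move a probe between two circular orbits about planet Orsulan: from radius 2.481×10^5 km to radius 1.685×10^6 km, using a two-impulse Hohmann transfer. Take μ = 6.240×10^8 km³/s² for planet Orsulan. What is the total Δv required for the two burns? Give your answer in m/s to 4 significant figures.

Semi-major axis of the transfer orbit: a_t = (2.481×10^5 + 1.685×10^6)/2 = 9.6655×10^5 km.
At r₁ the circular-orbit speed is v₁ = √(μ/r₁) = 50.15 km/s.
Transfer-orbit speed at r₁ (v² = μ(2/r − 1/a)): v_p = √[μ(2/r₁ − 1/a_t)] = 66.22 km/s.
First burn Δv₁ = |v_p − v₁| = 16.07 km/s.
At r₂, v₂ = √(μ/r₂) = 19.244 km/s.
Transfer-orbit speed at r₂: v_a = √[μ(2/r₂ − 1/a_t)] = 9.7498 km/s.
Second burn Δv₂ = |v₂ − v_a| = 9.494 km/s.
Δv = Δv₁ + Δv₂ = 16.07 + 9.494 = 25.56 km/s.

Δv = 25560 m/s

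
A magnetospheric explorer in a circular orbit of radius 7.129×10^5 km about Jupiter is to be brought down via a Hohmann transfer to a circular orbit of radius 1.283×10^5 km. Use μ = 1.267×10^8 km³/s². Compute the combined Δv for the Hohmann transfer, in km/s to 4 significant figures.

Δv = 15.46 km/s

The Hohmann ellipse has a_t = (r₁ + r₂)/2 = 4.206×10^5 km.
At r₁ the circular-orbit speed is v₁ = √(μ/r₁) = 13.33135 km/s.
Transfer-orbit speed at r₁ (vis-viva): v_a = √[μ(2/r₁ − 1/a_t)] = 7.362964 km/s.
First burn Δv₁ = |v_a − v₁| = 5.9684 km/s.
Circular speed at r₂: v₂ = √(μ/r₂) = 31.4250 km/s.
Transfer-orbit speed at r₂: v_p = √[μ(2/r₂ − 1/a_t)] = 40.9124 km/s.
Second burn Δv₂ = |v₂ − v_p| = 9.4874 km/s.
Δv = Δv₁ + Δv₂ = 5.9684 + 9.4874 = 15.46 km/s.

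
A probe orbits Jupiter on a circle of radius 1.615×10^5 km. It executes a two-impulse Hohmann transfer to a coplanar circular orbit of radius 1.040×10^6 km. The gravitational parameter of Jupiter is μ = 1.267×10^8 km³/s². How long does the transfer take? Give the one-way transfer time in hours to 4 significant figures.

t = 36.10 hours

The Hohmann ellipse has a_t = (r₁ + r₂)/2 = 6.0075×10^5 km.
Transfer time t = π√(a_t³/μ) = π√((6.0075×10^5)³ / 1.267×10^8) = 1.2996×10^5 s.
Converting: 1.2996×10^5 s ÷ 3600 s/hour = 36.10 hours.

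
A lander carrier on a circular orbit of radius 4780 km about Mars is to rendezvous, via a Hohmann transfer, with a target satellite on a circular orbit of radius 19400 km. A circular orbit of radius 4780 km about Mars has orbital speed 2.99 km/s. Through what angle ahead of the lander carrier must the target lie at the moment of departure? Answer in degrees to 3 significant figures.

φ = 91.4°

From the circular-orbit relation v² = μ/r at r = 4780 km: μ = v²r = (2.99)² × 4780 = 42733.7 km³/s².
Transfer-ellipse semi-major axis a_t = (r₁ + r₂)/2 = (4780 + 19400)/2 = 12090 km.
The half-period of the transfer ellipse is t = π√(a_t³/μ) = 20202.46 s.
The target's mean motion on its circular orbit is ω₂ = √(μ/r₂³) = 7.650372×10^-5 rad/s.
Angle swept by the target during transfer: ω₂·t = 1.54556 rad = 88.554°.
Arrival is 180° from departure on the ellipse, so φ = 180° − 88.554° = 91.4°.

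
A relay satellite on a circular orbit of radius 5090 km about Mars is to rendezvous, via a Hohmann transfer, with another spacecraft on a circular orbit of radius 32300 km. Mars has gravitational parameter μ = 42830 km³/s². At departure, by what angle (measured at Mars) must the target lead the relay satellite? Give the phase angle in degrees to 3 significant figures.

φ = 101°

The Hohmann ellipse has a_t = (r₁ + r₂)/2 = 18695 km.
Transfer time t = π√(a_t³/μ) = 38803 s.
The target's mean motion on its circular orbit is ω₂ = √(μ/r₂³) = 3.5651×10^-5 rad/s.
Angle swept by the target during transfer: ω₂·t = 1.3834 rad = 79.26°.
The relay satellite traverses 180° on the transfer ellipse, so the target must lead by 180° − 79.26° = 101°.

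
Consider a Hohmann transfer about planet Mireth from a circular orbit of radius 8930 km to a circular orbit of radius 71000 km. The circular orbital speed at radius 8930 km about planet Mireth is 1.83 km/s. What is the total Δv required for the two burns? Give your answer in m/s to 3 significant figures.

From the circular-orbit relation v² = μ/r at r = 8930 km: μ = v²r = (1.83)² × 8930 = 29905.7 km³/s².
Semi-major axis of the transfer orbit: a_t = (8930 + 71000)/2 = 39965 km.
Circular speed at r₁: v₁ = √(μ/r₁) = √(29905.7/8930) = 1.8300 km/s.
Transfer-orbit speed at r₁ (vis-viva): v_p = √[μ(2/r₁ − 1/a_t)] = 2.4392 km/s.
First burn Δv₁ = |v_p − v₁| = 0.6092 km/s.
At r₂, v₂ = √(μ/r₂) = 0.6490 km/s.
Transfer-orbit speed at r₂: v_a = √[μ(2/r₂ − 1/a_t)] = 0.3068 km/s.
Second burn Δv₂ = |v₂ − v_a| = 0.3422 km/s.
Total Δv = Δv₁ + Δv₂ = 0.9514 km/s.

Δv = 951 m/s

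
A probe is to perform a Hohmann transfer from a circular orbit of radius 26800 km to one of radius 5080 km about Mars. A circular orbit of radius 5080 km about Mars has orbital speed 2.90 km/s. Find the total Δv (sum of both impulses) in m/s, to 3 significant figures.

From the circular-orbit relation v² = μ/r at r = 5080 km: μ = v²r = (2.90)² × 5080 = 42722.8 km³/s².
The Hohmann ellipse has a_t = (r₁ + r₂)/2 = 15940 km.
Circular speed at r₁: v₁ = √(μ/r₁) = √(42722.8/26800) = 1.2626 km/s.
On the transfer ellipse at r₁, vis-viva equation gives v_a = √[μ(2/r₁ − 1/a_t)] = 0.71277 km/s.
First burn Δv₁ = |v_a − v₁| = 0.5498 km/s.
Circular speed at r₂: v₂ = √(μ/r₂) = 2.9000 km/s.
Transfer-orbit speed at r₂: v_p = √[μ(2/r₂ − 1/a_t)] = 3.7603 km/s.
Second burn Δv₂ = |v₂ − v_p| = 0.8603 km/s.
Total Δv = Δv₁ + Δv₂ = 1.410 km/s.

Δv = 1410 m/s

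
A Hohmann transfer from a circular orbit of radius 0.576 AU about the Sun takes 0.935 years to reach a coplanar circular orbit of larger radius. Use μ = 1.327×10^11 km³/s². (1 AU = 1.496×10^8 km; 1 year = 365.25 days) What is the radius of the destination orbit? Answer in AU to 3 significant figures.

In km: r₁ = 0.576 × 1.496×10^8 = 8.61696×10^7 km.
Transfer time t = 0.935 years × 365.25 × 86400 s = 2.9506356×10^7 s, and t = π√(a_t³/μ).
So a_t = (μ t²/π²)^(1/3) = (1.327×10^11 × (2.9506356×10^7)² / π²)^(1/3) = 2.2706×10^8 km.
Since a_t = (r₁ + r₂)/2, r₂ = 2a_t − r₁ = 2×2.2706×10^8 − 8.61696×10^7 = 3.679504×10^8 km.
In AU: r₂ = 3.679504×10^8 / 1.496×10^8 = 2.46 AU.

r₂ = 2.46 AU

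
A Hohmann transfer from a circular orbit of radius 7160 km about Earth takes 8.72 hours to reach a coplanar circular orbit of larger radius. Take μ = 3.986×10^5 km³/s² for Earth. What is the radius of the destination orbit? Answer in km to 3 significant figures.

Transfer time t = 8.72 hours = 31392 s, and t = π√(a_t³/μ).
So a_t = (μ t²/π²)^(1/3) = (3.986×10^5 × (31392)² / π²)^(1/3) = 34142 km.
Since a_t = (r₁ + r₂)/2, r₂ = 2a_t − r₁ = 2×34142 − 7160 = 61124 km.

r₂ = 61100 km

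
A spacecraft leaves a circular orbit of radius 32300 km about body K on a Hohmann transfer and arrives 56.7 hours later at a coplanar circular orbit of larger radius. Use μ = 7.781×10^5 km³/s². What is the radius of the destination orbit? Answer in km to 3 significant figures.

Transfer time t = 56.7 hours = 2.0412×10^5 s, and t = π√(a_t³/μ).
So a_t = (μ t²/π²)^(1/3) = (7.781×10^5 × (2.0412×10^5)² / π²)^(1/3) = 1.4865×10^5 km.
Since a_t = (r₁ + r₂)/2, r₂ = 2a_t − r₁ = 2×1.4865×10^5 − 32300 = 2.650×10^5 km.

r₂ = 2.65×10^5 km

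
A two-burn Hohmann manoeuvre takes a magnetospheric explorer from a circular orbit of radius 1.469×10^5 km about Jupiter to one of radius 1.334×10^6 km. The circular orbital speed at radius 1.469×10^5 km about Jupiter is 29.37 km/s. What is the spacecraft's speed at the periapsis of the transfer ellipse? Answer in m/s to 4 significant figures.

From the circular-orbit relation v² = μ/r at r = 1.469×10^5 km: μ = v²r = (29.37)² × 1.469×10^5 = 1.26715×10^8 km³/s².
Semi-major axis of the transfer orbit: a_t = (1.469×10^5 + 1.334×10^6)/2 = 7.4045×10^5 km.
At periapsis, r = 1.469×10^5 km.
From the vis-viva equation, v = √[μ(2/r − 1/a_t)] = 39.42 km/s.

v = 39420 m/s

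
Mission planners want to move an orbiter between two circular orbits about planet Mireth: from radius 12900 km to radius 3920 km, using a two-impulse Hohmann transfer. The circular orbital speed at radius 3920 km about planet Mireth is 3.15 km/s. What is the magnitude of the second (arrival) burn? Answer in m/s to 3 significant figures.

Δv₂ = 751 m/s

From the circular-orbit relation v² = μ/r at r = 3920 km: μ = v²r = (3.15)² × 3920 = 38896.2 km³/s².
Transfer-ellipse semi-major axis a_t = (r₁ + r₂)/2 = (12900 + 3920)/2 = 8410 km.
On the circular orbit at r = 3920 km, v_c = √(μ/r) = 3.1500 km/s.
Transfer-orbit speed at the same r (vis-viva, a = a_t): v_t = √[μ(2/r − 1/a_t)] = 3.9013 km/s.
Δv₂ = |v_t − v_c| = |3.9013 − 3.1500| = 0.7513 km/s.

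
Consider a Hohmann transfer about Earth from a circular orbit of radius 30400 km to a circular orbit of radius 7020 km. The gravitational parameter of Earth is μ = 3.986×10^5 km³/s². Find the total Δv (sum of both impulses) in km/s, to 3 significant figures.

Semi-major axis of the transfer orbit: a_t = (30400 + 7020)/2 = 18710 km.
Circular speed at r₁: v₁ = √(μ/r₁) = √(3.986×10^5/30400) = 3.621 km/s.
Transfer-orbit speed at r₁ (v² = μ(2/r − 1/a)): v_a = √[μ(2/r₁ − 1/a_t)] = 2.218 km/s.
First burn Δv₁ = |v_a − v₁| = 1.403 km/s.
Circular speed at r₂: v₂ = √(μ/r₂) = 7.535 km/s.
Transfer-orbit speed at r₂: v_p = √[μ(2/r₂ − 1/a_t)] = 9.605 km/s.
Second burn Δv₂ = |v₂ − v_p| = 2.070 km/s.
Total Δv = Δv₁ + Δv₂ = 3.473 km/s.

Δv = 3.47 km/s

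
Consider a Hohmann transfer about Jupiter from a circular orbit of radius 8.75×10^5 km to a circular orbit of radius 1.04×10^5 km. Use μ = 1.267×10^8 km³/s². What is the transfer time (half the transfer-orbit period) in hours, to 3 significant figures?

t = 26.6 hours

Semi-major axis of the transfer orbit: a_t = (8.750×10^5 + 1.040×10^5)/2 = 4.895×10^5 km.
By Kepler's third law the transfer-orbit period is T = 2π√(a_t³/μ), so t = T/2 = 95590 s.
Converting: 95590 s ÷ 3600 s/hour = 26.6 hours.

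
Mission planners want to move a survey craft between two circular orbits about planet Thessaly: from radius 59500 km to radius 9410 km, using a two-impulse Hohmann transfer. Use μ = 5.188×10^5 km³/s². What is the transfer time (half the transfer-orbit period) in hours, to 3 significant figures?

t = 7.75 hours

Transfer-ellipse semi-major axis a_t = (r₁ + r₂)/2 = (59500 + 9410)/2 = 34455 km.
Half the transfer-orbit period gives t = π√(a_t³/μ) = 27900 s.
Converting: 27900 s ÷ 3600 s/hour = 7.75 hours.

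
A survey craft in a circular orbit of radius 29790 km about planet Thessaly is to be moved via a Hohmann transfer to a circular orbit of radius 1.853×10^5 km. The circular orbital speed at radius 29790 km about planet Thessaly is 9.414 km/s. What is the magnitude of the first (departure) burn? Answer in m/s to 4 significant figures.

From the circular-orbit relation v² = μ/r at r = 29790 km: μ = v²r = (9.414)² × 29790 = 2.64009×10^6 km³/s².
Semi-major axis of the transfer orbit: a_t = (29790 + 1.853×10^5)/2 = 1.07545×10^5 km.
Circular speed at r = 29790 km: v_c = √(μ/r) = 9.4140 km/s.
Transfer-orbit speed at the same r (vis-viva, a = a_t): v_t = √[μ(2/r − 1/a_t)] = 12.357 km/s.
Δv₁ = |v_t − v_c| = |12.357 − 9.4140| = 2.943 km/s.

Δv₁ = 2943 m/s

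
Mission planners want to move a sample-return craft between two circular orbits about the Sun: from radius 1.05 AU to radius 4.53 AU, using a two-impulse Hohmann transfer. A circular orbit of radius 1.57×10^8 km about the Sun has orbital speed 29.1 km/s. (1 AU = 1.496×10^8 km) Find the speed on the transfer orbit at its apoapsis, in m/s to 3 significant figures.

From the circular-orbit relation v² = μ/r at r = 1.57×10^8 km: μ = v²r = (29.1)² × 1.57×10^8 = 1.32949×10^11 km³/s².
In km: r₁ = 1.05 × 1.496×10^8 = 1.5708×10^8 km; r₂ = 4.53 × 1.496×10^8 = 6.77688×10^8 km.
The Hohmann ellipse has a_t = (r₁ + r₂)/2 = 4.17384×10^8 km.
The apoapsis of the transfer ellipse is at r = 6.77688×10^8 km.
Applying v² = μ(2/r − 1/a_t): v = 8.593 km/s.

v = 8590 m/s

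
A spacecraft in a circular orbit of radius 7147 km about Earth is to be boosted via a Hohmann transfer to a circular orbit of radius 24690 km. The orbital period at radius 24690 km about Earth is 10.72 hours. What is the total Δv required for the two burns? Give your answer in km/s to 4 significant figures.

From Kepler's third law T² = 4π²r³/μ at r = 24690 km, T = 10.72 hours = 10.72 × 3600 s = 38592 s: μ = 4π²r³/T² = 3.98959×10^5 km³/s².
Semi-major axis of the transfer orbit: a_t = (7147 + 24690)/2 = 15918.5 km.
At r₁ the circular-orbit speed is v₁ = √(μ/r₁) = 7.4714 km/s.
On the transfer ellipse at r₁, vis-viva equation gives v_p = √[μ(2/r₁ − 1/a_t)] = 9.3049 km/s.
First burn Δv₁ = |v_p − v₁| = 1.8335 km/s.
Circular speed at r₂: v₂ = √(μ/r₂) = 4.0198 km/s.
Transfer-orbit speed at r₂: v_a = √[μ(2/r₂ − 1/a_t)] = 2.6935 km/s.
Second burn Δv₂ = |v₂ − v_a| = 1.3263 km/s.
Δv = Δv₁ + Δv₂ = 1.8335 + 1.3263 = 3.160 km/s.

Δv = 3.160 km/s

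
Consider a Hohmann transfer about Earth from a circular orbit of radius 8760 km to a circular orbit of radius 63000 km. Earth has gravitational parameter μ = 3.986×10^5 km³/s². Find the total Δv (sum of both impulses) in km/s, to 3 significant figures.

Δv = 3.47 km/s

The Hohmann ellipse has a_t = (r₁ + r₂)/2 = 35880 km.
Circular speed at r₁: v₁ = √(μ/r₁) = √(3.986×10^5/8760) = 6.7455 km/s.
On the transfer ellipse at r₁, vis-viva gives v_p = √[μ(2/r₁ − 1/a_t)] = 8.9384 km/s.
First burn Δv₁ = |v_p − v₁| = 2.193 km/s.
Circular speed at r₂: v₂ = √(μ/r₂) = 2.515 km/s.
Transfer-orbit speed at r₂: v_a = √[μ(2/r₂ − 1/a_t)] = 1.243 km/s.
Second burn Δv₂ = |v₂ − v_a| = 1.272 km/s.
Total Δv = Δv₁ + Δv₂ = 3.465 km/s.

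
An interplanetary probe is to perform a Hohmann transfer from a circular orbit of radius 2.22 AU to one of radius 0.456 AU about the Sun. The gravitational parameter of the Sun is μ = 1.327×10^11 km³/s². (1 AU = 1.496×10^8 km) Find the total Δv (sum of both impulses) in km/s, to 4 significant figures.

In km: r₁ = 2.22 × 1.496×10^8 = 3.32112×10^8 km; r₂ = 0.456 × 1.496×10^8 = 6.82176×10^7 km.
Semi-major axis of the transfer orbit: a_t = (3.32112×10^8 + 6.82176×10^7)/2 = 2.001648×10^8 km.
At r₁ the circular-orbit speed is v₁ = √(μ/r₁) = 19.99 km/s.
Transfer-orbit speed at r₁ (vis-viva): v_a = √[μ(2/r₁ − 1/a_t)] = 11.67 km/s.
First burn Δv₁ = |v_a − v₁| = 8.320 km/s.
At r₂, v₂ = √(μ/r₂) = 44.10 km/s.
Transfer-orbit speed at r₂: v_p = √[μ(2/r₂ − 1/a_t)] = 56.81 km/s.
Second burn Δv₂ = |v₂ − v_p| = 12.71 km/s.
Δv = Δv₁ + Δv₂ = 8.320 + 12.71 = 21.03 km/s.

Δv = 21.03 km/s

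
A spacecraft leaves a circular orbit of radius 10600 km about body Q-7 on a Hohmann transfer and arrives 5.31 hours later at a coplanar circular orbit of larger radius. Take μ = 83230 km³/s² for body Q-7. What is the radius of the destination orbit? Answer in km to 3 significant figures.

r₂ = 18500 km

Transfer time t = 5.31 hours = 19116 s, and t = π√(a_t³/μ).
So a_t = (μ t²/π²)^(1/3) = (83230 × (19116)² / π²)^(1/3) = 14552 km.
Since a_t = (r₁ + r₂)/2, r₂ = 2a_t − r₁ = 2×14552 − 10600 = 18504 km.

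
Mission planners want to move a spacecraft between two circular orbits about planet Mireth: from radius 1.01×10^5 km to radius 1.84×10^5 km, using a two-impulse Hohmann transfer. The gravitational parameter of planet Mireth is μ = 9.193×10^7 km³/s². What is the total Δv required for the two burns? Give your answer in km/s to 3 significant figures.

The Hohmann ellipse has a_t = (r₁ + r₂)/2 = 1.425×10^5 km.
Circular speed at r₁: v₁ = √(μ/r₁) = √(9.193×10^7/1.010×10^5) = 30.169 km/s.
On the transfer ellipse at r₁, vis-viva equation gives v_p = √[μ(2/r₁ − 1/a_t)] = 34.282 km/s.
First burn Δv₁ = |v_p − v₁| = 4.113 km/s.
At r₂, v₂ = √(μ/r₂) = 22.352 km/s.
Transfer-orbit speed at r₂: v_a = √[μ(2/r₂ − 1/a_t)] = 18.818 km/s.
Second burn Δv₂ = |v₂ − v_a| = 3.534 km/s.
Δv = Δv₁ + Δv₂ = 4.113 + 3.534 = 7.647 km/s.

Δv = 7.65 km/s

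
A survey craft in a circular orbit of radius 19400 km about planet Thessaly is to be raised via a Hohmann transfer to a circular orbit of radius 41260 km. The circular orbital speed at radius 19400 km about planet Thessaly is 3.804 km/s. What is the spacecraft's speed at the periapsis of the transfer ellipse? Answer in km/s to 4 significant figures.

v = 4.437 km/s

From the circular-orbit relation v² = μ/r at r = 19400 km: μ = v²r = (3.804)² × 19400 = 2.80726×10^5 km³/s².
The Hohmann ellipse has a_t = (r₁ + r₂)/2 = 30330 km.
The periapsis of the transfer ellipse is at r = 19400 km.
Applying v² = μ(2/r − 1/a_t): v = 4.437 km/s.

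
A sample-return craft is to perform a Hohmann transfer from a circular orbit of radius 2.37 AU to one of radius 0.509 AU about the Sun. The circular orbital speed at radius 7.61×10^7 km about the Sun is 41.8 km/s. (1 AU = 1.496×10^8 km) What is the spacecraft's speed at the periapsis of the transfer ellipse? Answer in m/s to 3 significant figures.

From the circular-orbit relation v² = μ/r at r = 7.61×10^7 km: μ = v²r = (41.8)² × 7.61×10^7 = 1.32965×10^11 km³/s².
In km: r₁ = 2.37 × 1.496×10^8 = 3.54552×10^8 km; r₂ = 0.509 × 1.496×10^8 = 7.61464×10^7 km.
Semi-major axis of the transfer orbit: a_t = (3.54552×10^8 + 7.61464×10^7)/2 = 2.153492×10^8 km.
The periapsis of the transfer ellipse is at r = 7.61464×10^7 km.
Applying v² = μ(2/r − 1/a_t): v = 53.62 km/s.

v = 53600 m/s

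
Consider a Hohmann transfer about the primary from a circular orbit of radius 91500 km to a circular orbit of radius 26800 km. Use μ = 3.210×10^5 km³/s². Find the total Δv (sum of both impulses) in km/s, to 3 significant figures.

Δv = 1.46 km/s

Semi-major axis of the transfer orbit: a_t = (91500 + 26800)/2 = 59150 km.
At r₁ the circular-orbit speed is v₁ = √(μ/r₁) = 1.87302 km/s.
On the transfer ellipse at r₁, vis-viva gives v_a = √[μ(2/r₁ − 1/a_t)] = 1.26076 km/s.
First burn Δv₁ = |v_a − v₁| = 0.6123 km/s.
At r₂, v₂ = √(μ/r₂) = 3.4609 km/s.
Transfer-orbit speed at r₂: v_p = √[μ(2/r₂ − 1/a_t)] = 4.3045 km/s.
Second burn Δv₂ = |v₂ − v_p| = 0.8436 km/s.
Δv = Δv₁ + Δv₂ = 0.6123 + 0.8436 = 1.456 km/s.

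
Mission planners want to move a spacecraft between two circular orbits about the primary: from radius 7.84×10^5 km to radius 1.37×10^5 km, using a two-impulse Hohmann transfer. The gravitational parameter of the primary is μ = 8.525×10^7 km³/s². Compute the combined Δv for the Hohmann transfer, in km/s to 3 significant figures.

Δv = 12.3 km/s

Transfer-ellipse semi-major axis a_t = (r₁ + r₂)/2 = (7.840×10^5 + 1.370×10^5)/2 = 4.605×10^5 km.
Circular speed at r₁: v₁ = √(μ/r₁) = √(8.525×10^7/7.840×10^5) = 10.428 km/s.
Transfer-orbit speed at r₁ (vis-viva): v_a = √[μ(2/r₁ − 1/a_t)] = 5.6877 km/s.
First burn Δv₁ = |v_a − v₁| = 4.740 km/s.
At r₂, v₂ = √(μ/r₂) = 24.945 km/s.
Transfer-orbit speed at r₂: v_p = √[μ(2/r₂ − 1/a_t)] = 32.548 km/s.
Second burn Δv₂ = |v₂ − v_p| = 7.603 km/s.
Total Δv = Δv₁ + Δv₂ = 12.34 km/s.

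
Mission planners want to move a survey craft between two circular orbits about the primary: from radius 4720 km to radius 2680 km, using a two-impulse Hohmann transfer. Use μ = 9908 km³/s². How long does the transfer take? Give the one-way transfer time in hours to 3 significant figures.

Semi-major axis of the transfer orbit: a_t = (4720 + 2680)/2 = 3700 km.
By Kepler's third law the transfer-orbit period is T = 2π√(a_t³/μ), so t = T/2 = 7103 s.
Converting: 7103 s ÷ 3600 s/hour = 1.97 hours.

t = 1.97 hours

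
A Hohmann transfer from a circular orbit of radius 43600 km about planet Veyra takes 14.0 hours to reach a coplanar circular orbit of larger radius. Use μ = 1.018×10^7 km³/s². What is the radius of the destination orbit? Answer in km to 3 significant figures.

r₂ = 2.32×10^5 km

Transfer time t = 14.0 hours = 50400 s, and t = π√(a_t³/μ).
So a_t = (μ t²/π²)^(1/3) = (1.018×10^7 × (50400)² / π²)^(1/3) = 1.3786×10^5 km.
Since a_t = (r₁ + r₂)/2, r₂ = 2a_t − r₁ = 2×1.3786×10^5 − 43600 = 2.3212×10^5 km.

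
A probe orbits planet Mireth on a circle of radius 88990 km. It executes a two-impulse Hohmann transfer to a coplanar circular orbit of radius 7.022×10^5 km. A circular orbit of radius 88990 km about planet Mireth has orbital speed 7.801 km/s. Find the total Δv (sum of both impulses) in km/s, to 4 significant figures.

Δv = 4.052 km/s

From the circular-orbit relation v² = μ/r at r = 88990 km: μ = v²r = (7.801)² × 88990 = 5.41554×10^6 km³/s².
The Hohmann ellipse has a_t = (r₁ + r₂)/2 = 3.95595×10^5 km.
At r₁ the circular-orbit speed is v₁ = √(μ/r₁) = 7.8010 km/s.
On the transfer ellipse at r₁, vis-viva gives v_p = √[μ(2/r₁ − 1/a_t)] = 10.393 km/s.
First burn Δv₁ = |v_p − v₁| = 2.592 km/s.
At r₂, v₂ = √(μ/r₂) = 2.777 km/s.
Transfer-orbit speed at r₂: v_a = √[μ(2/r₂ − 1/a_t)] = 1.317 km/s.
Second burn Δv₂ = |v₂ − v_a| = 1.460 km/s.
Total Δv = Δv₁ + Δv₂ = 4.052 km/s.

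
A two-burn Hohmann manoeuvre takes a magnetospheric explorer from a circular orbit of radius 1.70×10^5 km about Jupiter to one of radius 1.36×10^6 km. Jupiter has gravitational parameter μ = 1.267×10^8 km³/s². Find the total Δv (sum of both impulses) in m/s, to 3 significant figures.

Δv = 14200 m/s

The Hohmann ellipse has a_t = (r₁ + r₂)/2 = 7.650×10^5 km.
At r₁ the circular-orbit speed is v₁ = √(μ/r₁) = 27.30 km/s.
On the transfer ellipse at r₁, v² = μ(2/r − 1/a) gives v_p = √[μ(2/r₁ − 1/a_t)] = 36.40 km/s.
First burn Δv₁ = |v_p − v₁| = 9.100 km/s.
At r₂, v₂ = √(μ/r₂) = 9.652 km/s.
Transfer-orbit speed at r₂: v_a = √[μ(2/r₂ − 1/a_t)] = 4.550 km/s.
Second burn Δv₂ = |v₂ − v_a| = 5.102 km/s.
Total Δv = Δv₁ + Δv₂ = 14.20 km/s.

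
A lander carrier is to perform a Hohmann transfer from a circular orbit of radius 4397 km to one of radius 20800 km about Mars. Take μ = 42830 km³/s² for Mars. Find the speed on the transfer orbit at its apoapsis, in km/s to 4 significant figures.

The Hohmann ellipse has a_t = (r₁ + r₂)/2 = 12598.5 km.
The apoapsis of the transfer ellipse is at r = 20800 km.
Applying v² = μ(2/r − 1/a_t): v = 0.8477 km/s.

v = 0.8477 km/s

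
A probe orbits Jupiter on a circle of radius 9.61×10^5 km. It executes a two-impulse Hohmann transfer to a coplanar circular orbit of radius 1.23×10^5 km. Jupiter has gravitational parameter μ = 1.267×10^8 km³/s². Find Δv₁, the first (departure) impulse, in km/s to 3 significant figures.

Semi-major axis of the transfer orbit: a_t = (9.610×10^5 + 1.230×10^5)/2 = 5.420×10^5 km.
Circular speed at r = 9.610×10^5 km: v_c = √(μ/r) = 11.482 km/s.
Vis-viva on the transfer ellipse at r = 9.610×10^5 km gives v_t = √[μ(2/r − 1/a_t)] = 5.4699 km/s.
Δv₁ = |v_t − v_c| = |5.4699 − 11.482| = 6.012 km/s.

Δv₁ = 6.01 km/s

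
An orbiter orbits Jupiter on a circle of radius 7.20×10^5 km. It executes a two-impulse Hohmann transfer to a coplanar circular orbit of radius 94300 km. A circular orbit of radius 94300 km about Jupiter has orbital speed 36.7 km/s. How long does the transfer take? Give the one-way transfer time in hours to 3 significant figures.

From the circular-orbit relation v² = μ/r at r = 94300 km: μ = v²r = (36.7)² × 94300 = 1.27012×10^8 km³/s².
The Hohmann ellipse has a_t = (r₁ + r₂)/2 = 4.0715×10^5 km.
Half the transfer-orbit period gives t = π√(a_t³/μ) = 72420 s.
Converting: 72420 s ÷ 3600 s/hour = 20.1 hours.

t = 20.1 hours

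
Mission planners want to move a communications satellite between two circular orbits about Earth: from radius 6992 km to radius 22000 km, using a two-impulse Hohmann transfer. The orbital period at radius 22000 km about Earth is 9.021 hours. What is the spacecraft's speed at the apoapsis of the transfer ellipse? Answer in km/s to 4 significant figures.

v = 2.956 km/s

From Kepler's third law T² = 4π²r³/μ at r = 22000 km, T = 9.021 hours = 9.021 × 3600 s = 32475.6 s: μ = 4π²r³/T² = 3.98578×10^5 km³/s².
Semi-major axis of the transfer orbit: a_t = (6992 + 22000)/2 = 14496 km.
At apoapsis, r = 22000 km.
Vis-viva: v = √[μ(2/r − 1/a_t)] = √[3.98578×10^5 × (2/22000 − 1/14496)] = 2.956 km/s.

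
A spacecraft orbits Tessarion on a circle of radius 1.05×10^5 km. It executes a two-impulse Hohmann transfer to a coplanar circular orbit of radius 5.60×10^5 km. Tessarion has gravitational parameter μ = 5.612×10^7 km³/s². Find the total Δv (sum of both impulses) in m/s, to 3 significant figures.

The Hohmann ellipse has a_t = (r₁ + r₂)/2 = 3.325×10^5 km.
At r₁ the circular-orbit speed is v₁ = √(μ/r₁) = 23.119 km/s.
Transfer-orbit speed at r₁ (vis-viva): v_p = √[μ(2/r₁ − 1/a_t)] = 30.003 km/s.
First burn Δv₁ = |v_p − v₁| = 6.884 km/s.
At r₂, v₂ = √(μ/r₂) = 10.0107 km/s.
Transfer-orbit speed at r₂: v_a = √[μ(2/r₂ − 1/a_t)] = 5.62553 km/s.
Second burn Δv₂ = |v₂ − v_a| = 4.385 km/s.
Δv = Δv₁ + Δv₂ = 6.884 + 4.385 = 11.27 km/s.

Δv = 11300 m/s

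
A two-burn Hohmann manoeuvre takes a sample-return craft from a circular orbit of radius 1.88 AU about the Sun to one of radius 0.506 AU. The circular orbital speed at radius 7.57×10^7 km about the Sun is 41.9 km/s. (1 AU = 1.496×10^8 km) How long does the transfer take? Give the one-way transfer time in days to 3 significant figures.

t = 238 days

From the circular-orbit relation v² = μ/r at r = 7.57×10^7 km: μ = v²r = (41.9)² × 7.57×10^7 = 1.32900×10^11 km³/s².
In km: r₁ = 1.88 × 1.496×10^8 = 2.81248×10^8 km; r₂ = 0.506 × 1.496×10^8 = 7.56976×10^7 km.
Transfer-ellipse semi-major axis a_t = (r₁ + r₂)/2 = (2.81248×10^8 + 7.56976×10^7)/2 = 1.784728×10^8 km.
Transfer time t = π√(a_t³/μ) = π√((1.784728×10^8)³ / 1.32900×10^11) = 2.055×10^7 s.
Converting: 2.055×10^7 s ÷ 86400 s/day = 238 days.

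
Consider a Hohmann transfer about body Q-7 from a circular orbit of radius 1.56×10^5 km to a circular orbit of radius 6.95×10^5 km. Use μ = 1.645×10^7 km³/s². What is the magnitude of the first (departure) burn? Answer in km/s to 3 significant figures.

Transfer-ellipse semi-major axis a_t = (r₁ + r₂)/2 = (1.560×10^5 + 6.950×10^5)/2 = 4.255×10^5 km.
Circular speed at r = 1.560×10^5 km: v_c = √(μ/r) = 10.269 km/s.
Vis-viva on the transfer ellipse at r = 1.560×10^5 km gives v_t = √[μ(2/r − 1/a_t)] = 13.124 km/s.
Δv₁ = |v_t − v_c| = |13.124 − 10.269| = 2.855 km/s.

Δv₁ = 2.86 km/s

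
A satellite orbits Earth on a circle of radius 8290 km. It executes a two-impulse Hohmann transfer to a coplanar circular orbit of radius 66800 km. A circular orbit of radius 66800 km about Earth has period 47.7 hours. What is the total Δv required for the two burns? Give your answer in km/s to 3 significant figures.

From Kepler's third law T² = 4π²r³/μ at r = 66800 km, T = 47.7 hours = 47.7 × 3600 s = 1.7172×10^5 s: μ = 4π²r³/T² = 3.99068×10^5 km³/s².
The Hohmann ellipse has a_t = (r₁ + r₂)/2 = 37545 km.
At r₁ the circular-orbit speed is v₁ = √(μ/r₁) = 6.9382 km/s.
On the transfer ellipse at r₁, v² = μ(2/r − 1/a) gives v_p = √[μ(2/r₁ − 1/a_t)] = 9.2546 km/s.
First burn Δv₁ = |v_p − v₁| = 2.316 km/s.
Circular speed at r₂: v₂ = √(μ/r₂) = 2.4442 km/s.
Transfer-orbit speed at r₂: v_a = √[μ(2/r₂ − 1/a_t)] = 1.1485 km/s.
Second burn Δv₂ = |v₂ − v_a| = 1.296 km/s.
Total Δv = Δv₁ + Δv₂ = 3.612 km/s.

Δv = 3.61 km/s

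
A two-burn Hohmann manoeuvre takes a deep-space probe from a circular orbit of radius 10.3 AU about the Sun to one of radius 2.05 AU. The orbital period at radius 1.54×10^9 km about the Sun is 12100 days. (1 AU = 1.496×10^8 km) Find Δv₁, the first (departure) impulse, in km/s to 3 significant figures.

From Kepler's third law T² = 4π²r³/μ at r = 1.54×10^9 km, T = 12100 days = 12100 × 86400 s = 1.04544×10^9 s: μ = 4π²r³/T² = 1.31924×10^11 km³/s².
In km: r₁ = 10.3 × 1.496×10^8 = 1.54088×10^9 km; r₂ = 2.05 × 1.496×10^8 = 3.0668×10^8 km.
The Hohmann ellipse has a_t = (r₁ + r₂)/2 = 9.2378×10^8 km.
On the circular orbit at r = 1.54088×10^9 km, v_c = √(μ/r) = 9.253 km/s.
Vis-viva on the transfer ellipse at r = 1.54088×10^9 km gives v_t = √[μ(2/r − 1/a_t)] = 5.331 km/s.
Δv₁ = |v_t − v_c| = |5.331 − 9.253| = 3.922 km/s.

Δv₁ = 3.92 km/s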